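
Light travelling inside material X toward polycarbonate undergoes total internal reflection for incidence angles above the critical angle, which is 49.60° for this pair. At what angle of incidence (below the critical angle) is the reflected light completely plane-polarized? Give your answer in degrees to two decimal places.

n₂/n₁ = sin θ_c = sin 49.60° = 0.7615.
tan θ_B equals the same ratio, so θ_B = arctan(0.7615) = 37.29°.

θ_B ≈ 37.29°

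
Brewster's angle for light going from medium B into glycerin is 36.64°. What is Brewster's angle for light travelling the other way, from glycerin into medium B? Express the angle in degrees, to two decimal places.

θ_B' ≈ 53.36°

Reversing the direction swaps n₁ and n₂, so tan θ_B' = 1/tan θ_B and θ_B' = 90° − θ_B.
Hence θ_B' = 90° − 36.64° = 53.36°.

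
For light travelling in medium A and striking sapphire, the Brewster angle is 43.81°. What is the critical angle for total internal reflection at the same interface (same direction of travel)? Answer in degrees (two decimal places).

θ_c ≈ 73.60°

n₂/n₁ = tan 43.81° = 0.9593; the critical angle satisfies sin θ_c = n₂/n₁.
θ_c = arcsin(0.9593) = 73.60°.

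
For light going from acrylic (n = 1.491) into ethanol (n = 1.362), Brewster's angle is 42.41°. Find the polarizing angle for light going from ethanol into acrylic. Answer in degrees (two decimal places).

tan θ_B' = n₁/n₂ = 1/tan θ_B, so θ_B' = 90° − θ_B.
θ_B' = 90° − 42.41° = 47.59°.

θ_B' ≈ 47.59°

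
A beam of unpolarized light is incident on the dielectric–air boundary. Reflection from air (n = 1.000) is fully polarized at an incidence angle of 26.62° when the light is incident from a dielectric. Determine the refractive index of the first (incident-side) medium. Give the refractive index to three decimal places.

Full polarization of the reflected beam means tan θ_B = n₂/n₁, where n₁ is the incident medium (a dielectric).
n₁ = n₂ / tan θ_B = 1.000 / tan 26.62° = 1.995.

n ≈ 1.995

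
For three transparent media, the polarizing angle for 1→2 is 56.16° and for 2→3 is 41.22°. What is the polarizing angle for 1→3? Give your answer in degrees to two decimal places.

θ_B ≈ 52.57°

n₂/n₁ = tan 56.16° = 1.4915 and n₃/n₂ = tan 41.22° = 0.8761.
Multiplying, n₃/n₁ = 1.4915 × 0.8761 = 1.3067, and θ_B(1→3) = arctan 1.3067 = 52.57°.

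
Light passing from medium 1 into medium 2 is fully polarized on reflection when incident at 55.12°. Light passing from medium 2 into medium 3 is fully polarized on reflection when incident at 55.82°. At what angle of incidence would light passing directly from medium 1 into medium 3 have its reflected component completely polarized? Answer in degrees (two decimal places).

n₂/n₁ = tan 55.12° = 1.4345 and n₃/n₂ = tan 55.82° = 1.4726.
Multiplying, n₃/n₁ = 1.4345 × 1.4726 = 2.1124, and θ_B(1→3) = arctan 2.1124 = 64.67°.

θ_B ≈ 64.67°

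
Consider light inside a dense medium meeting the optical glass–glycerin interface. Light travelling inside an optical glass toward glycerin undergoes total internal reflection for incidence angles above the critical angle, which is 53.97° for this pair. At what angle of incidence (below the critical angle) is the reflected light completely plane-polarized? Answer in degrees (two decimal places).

θ_B ≈ 38.96°

sin θ_c = n₂/n₁, so n₂/n₁ = sin 53.97° = 0.8087.
Brewster: tan θ_B = n₂/n₁ = 0.8087.
θ_B = arctan(0.8087) = 38.96°.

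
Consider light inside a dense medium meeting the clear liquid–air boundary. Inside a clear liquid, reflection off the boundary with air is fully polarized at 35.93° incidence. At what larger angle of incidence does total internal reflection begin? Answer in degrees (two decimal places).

θ_c ≈ 46.44°

tan θ_B = n₂/n₁ = tan 35.93° = 0.7247.
Total internal reflection: sin θ_c = n₂/n₁ = 0.7247.
θ_c = arcsin(0.7247) = 46.44°.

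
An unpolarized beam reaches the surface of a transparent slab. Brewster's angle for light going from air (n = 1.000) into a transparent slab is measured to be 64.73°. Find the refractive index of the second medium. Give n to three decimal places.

n ≈ 2.118

Brewster's law: tan θ_B = n₂/n₁ (light incident in air, refracted into a transparent slab).
n₂ = n₁ tan θ_B = 1.000 × tan 64.73° = 2.118.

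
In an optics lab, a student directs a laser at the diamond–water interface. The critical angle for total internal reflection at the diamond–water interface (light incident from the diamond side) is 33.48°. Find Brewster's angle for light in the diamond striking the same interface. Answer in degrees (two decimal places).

θ_B ≈ 28.88°

At the critical angle sin θ_c = n₂/n₁, giving n₂/n₁ = sin 33.48° = 0.5516.
Then tan θ_B = n₂/n₁ = 0.5516, so θ_B = arctan 0.5516 = 28.88°.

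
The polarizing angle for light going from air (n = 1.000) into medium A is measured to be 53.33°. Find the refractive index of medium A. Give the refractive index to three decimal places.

n ≈ 1.343

Brewster's law: tan θ_B = n₂/n₁ (light incident in air, refracted into medium A).
n₂ = n₁ tan θ_B = 1.000 × tan 53.33° = 1.343.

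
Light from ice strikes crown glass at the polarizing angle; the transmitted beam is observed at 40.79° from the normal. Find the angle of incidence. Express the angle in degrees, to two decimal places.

Since the reflected and refracted rays are at right angles at the polarizing angle, θ_B + θ_t = 90°.
So θ_B = 90° − θ_t = 90° − 40.79° = 49.21°.

θ_B ≈ 49.21°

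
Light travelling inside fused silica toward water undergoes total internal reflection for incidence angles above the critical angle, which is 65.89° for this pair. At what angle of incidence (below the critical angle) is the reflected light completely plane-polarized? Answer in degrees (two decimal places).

n₂/n₁ = sin θ_c = sin 65.89° = 0.9128.
tan θ_B equals the same ratio, so θ_B = arctan(0.9128) = 42.39°.

θ_B ≈ 42.39°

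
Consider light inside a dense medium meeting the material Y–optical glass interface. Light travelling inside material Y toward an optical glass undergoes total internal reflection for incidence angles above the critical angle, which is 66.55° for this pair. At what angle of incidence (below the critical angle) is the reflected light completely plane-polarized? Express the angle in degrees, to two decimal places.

θ_B ≈ 42.53°

n₂/n₁ = sin θ_c = sin 66.55° = 0.9174.
tan θ_B equals the same ratio, so θ_B = arctan(0.9174) = 42.53°.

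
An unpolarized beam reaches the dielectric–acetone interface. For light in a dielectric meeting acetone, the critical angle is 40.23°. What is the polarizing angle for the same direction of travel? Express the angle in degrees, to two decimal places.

θ_B ≈ 32.86°

At the critical angle sin θ_c = n₂/n₁, giving n₂/n₁ = sin 40.23° = 0.6459.
Then tan θ_B = n₂/n₁ = 0.6459, so θ_B = arctan 0.6459 = 32.86°.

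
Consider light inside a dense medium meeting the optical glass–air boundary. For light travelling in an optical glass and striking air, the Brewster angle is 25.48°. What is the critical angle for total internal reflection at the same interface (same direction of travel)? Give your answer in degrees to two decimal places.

θ_c ≈ 28.46°

n₂/n₁ = tan 25.48° = 0.4765; the critical angle satisfies sin θ_c = n₂/n₁.
θ_c = arcsin(0.4765) = 28.46°.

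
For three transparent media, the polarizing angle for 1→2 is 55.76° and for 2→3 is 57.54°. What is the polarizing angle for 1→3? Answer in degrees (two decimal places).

θ_B ≈ 66.59°

n₂/n₁ = tan 55.76° = 1.4692 and n₃/n₂ = tan 57.54° = 1.5721.
So n₃/n₁ = (n₂/n₁)(n₃/n₂) = 1.4692 × 1.5721 = 2.3098.
θ_B(1→3) = arctan(2.3098) = 66.59°.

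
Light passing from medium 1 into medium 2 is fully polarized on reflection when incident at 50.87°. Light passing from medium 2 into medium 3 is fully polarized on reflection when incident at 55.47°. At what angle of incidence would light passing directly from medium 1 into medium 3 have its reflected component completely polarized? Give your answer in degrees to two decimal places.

Each Brewster angle gives a ratio: n₂/n₁ = tan 50.87° = 1.2292, n₃/n₂ = tan 55.47° = 1.4534.
Multiplying, n₃/n₁ = 1.2292 × 1.4534 = 1.7865, and θ_B(1→3) = arctan 1.7865 = 60.76°.

θ_B ≈ 60.76°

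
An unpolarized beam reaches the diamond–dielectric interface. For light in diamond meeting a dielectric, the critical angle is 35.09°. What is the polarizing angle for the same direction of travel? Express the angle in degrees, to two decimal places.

θ_B ≈ 29.89°

At the critical angle sin θ_c = n₂/n₁, giving n₂/n₁ = sin 35.09° = 0.5749.
Then tan θ_B = n₂/n₁ = 0.5749, so θ_B = arctan 0.5749 = 29.89°.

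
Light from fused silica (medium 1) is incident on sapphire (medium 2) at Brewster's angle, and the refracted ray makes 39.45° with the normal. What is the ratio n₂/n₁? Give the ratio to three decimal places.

θ_B + θ_t = 90°, so θ_B = 90° − 39.45° = 50.55°.
Then n₂/n₁ = tan θ_B = tan 50.55° = 1.215.

n₂/n₁ ≈ 1.215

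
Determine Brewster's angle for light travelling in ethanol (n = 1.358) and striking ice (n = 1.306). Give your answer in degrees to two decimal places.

The reflected p-component vanishes when tan θ_B = n₂/n₁.
Here n₂/n₁ = 1.306/1.358 = 0.9617, and Brewster's law gives tan θ_B = n₂/n₁.
θ_B = arctan(0.9617) = 43.88°.

θ_B ≈ 43.88°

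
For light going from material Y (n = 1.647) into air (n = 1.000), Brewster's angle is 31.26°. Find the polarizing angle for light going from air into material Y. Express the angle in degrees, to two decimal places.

The two Brewster angles are complementary: θ_B' = 90° − θ_B = 90° − 31.26° = 58.74°.

θ_B' ≈ 58.74°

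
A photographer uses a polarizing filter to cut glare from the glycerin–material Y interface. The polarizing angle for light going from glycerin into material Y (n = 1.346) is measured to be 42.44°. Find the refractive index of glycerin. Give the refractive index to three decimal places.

At the polarizing angle, tan θ_B = n₂/n₁ with n₁ on the incident side (glycerin) and n₂ on the transmitted side (material Y).
n₁ = n₂ / tan θ_B = 1.346 / tan 42.44° = 1.472.

n ≈ 1.472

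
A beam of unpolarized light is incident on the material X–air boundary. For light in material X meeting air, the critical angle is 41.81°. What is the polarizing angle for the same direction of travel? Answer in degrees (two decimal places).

θ_B ≈ 33.69°

sin θ_c = n₂/n₁, so n₂/n₁ = sin 41.81° = 0.6667.
Brewster: tan θ_B = n₂/n₁ = 0.6667.
θ_B = arctan(0.6667) = 33.69°.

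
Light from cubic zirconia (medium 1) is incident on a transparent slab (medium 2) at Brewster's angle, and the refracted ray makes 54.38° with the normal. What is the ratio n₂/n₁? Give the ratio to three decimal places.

n₂/n₁ ≈ 0.716

At Brewster incidence θ_B = 90° − θ_t = 90° − 54.38° = 35.62°.
Then n₂/n₁ = tan θ_B = tan 35.62° = 0.716.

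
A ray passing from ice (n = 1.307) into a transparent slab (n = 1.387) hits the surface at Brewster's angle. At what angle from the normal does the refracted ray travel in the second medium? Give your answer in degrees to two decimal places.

θ_t ≈ 43.30°

First find Brewster's angle: tan θ_B = 1.387/1.307 = 1.0612, giving θ_B = 46.70°.
Since θ_B + θ_t = 90° at Brewster incidence, θ_t = 90° − 46.70° = 43.30°.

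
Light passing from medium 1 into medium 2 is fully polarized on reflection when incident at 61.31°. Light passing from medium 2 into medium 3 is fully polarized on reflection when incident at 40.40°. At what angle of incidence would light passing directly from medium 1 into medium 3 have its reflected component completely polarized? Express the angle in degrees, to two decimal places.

Each Brewster angle gives a ratio: n₂/n₁ = tan 61.31° = 1.8273, n₃/n₂ = tan 40.40° = 0.8511.
So n₃/n₁ = (n₂/n₁)(n₃/n₂) = 1.8273 × 0.8511 = 1.5551.
θ_B(1→3) = arctan(1.5551) = 57.26°.

θ_B ≈ 57.26°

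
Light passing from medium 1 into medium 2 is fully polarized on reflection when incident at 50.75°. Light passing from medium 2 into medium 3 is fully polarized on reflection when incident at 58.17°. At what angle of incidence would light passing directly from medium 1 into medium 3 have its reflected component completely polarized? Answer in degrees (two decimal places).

θ_B ≈ 63.11°

tan θ_B(1→2) = n₂/n₁ = tan 50.75° = 1.2239.
tan θ_B(2→3) = n₃/n₂ = tan 58.17° = 1.6110.
Multiplying, n₃/n₁ = 1.2239 × 1.6110 = 1.9717, and θ_B(1→3) = arctan 1.9717 = 63.11°.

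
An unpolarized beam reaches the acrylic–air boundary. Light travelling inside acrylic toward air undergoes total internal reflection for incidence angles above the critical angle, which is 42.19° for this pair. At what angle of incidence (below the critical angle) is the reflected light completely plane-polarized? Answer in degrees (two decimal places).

At the critical angle sin θ_c = n₂/n₁, giving n₂/n₁ = sin 42.19° = 0.6716.
Then tan θ_B = n₂/n₁ = 0.6716, so θ_B = arctan 0.6716 = 33.88°.

θ_B ≈ 33.88°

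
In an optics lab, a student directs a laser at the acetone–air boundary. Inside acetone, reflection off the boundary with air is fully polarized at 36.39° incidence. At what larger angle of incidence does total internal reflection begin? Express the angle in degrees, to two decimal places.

θ_c ≈ 47.48°

From Brewster, n₂/n₁ = tan θ_B = tan 36.39° = 0.7370.
Then sin θ_c = n₂/n₁ = 0.7370, so θ_c = arcsin 0.7370 = 47.48°.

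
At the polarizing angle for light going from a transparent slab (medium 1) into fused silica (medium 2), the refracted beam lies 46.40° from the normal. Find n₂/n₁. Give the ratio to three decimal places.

n₂/n₁ ≈ 0.952

θ_B + θ_t = 90°, so θ_B = 90° − 46.40° = 43.60°.
Then n₂/n₁ = tan θ_B = tan 43.60° = 0.952.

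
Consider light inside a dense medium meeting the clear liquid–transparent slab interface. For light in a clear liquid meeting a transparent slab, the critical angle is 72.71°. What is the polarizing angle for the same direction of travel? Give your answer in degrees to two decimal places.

n₂/n₁ = sin θ_c = sin 72.71° = 0.9548.
tan θ_B equals the same ratio, so θ_B = arctan(0.9548) = 43.68°.

θ_B ≈ 43.68°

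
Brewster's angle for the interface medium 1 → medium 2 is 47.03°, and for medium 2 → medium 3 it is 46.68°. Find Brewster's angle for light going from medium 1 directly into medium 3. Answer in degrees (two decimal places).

θ_B ≈ 48.70°

Each Brewster angle gives a ratio: n₂/n₁ = tan 47.03° = 1.0735, n₃/n₂ = tan 46.68° = 1.0604.
Multiplying, n₃/n₁ = 1.0735 × 1.0604 = 1.1384, and θ_B(1→3) = arctan 1.1384 = 48.70°.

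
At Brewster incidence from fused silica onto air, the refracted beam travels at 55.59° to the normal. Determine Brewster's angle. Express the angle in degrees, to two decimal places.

θ_B ≈ 34.41°

At Brewster's angle the reflected and refracted rays are perpendicular, so θ_B + θ_t = 90°.
θ_B = 90° − 55.59° = 34.41°.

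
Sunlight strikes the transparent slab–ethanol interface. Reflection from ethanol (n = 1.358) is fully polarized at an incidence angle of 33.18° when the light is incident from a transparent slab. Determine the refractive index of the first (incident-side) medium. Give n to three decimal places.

n ≈ 2.077

Brewster's law: tan θ_B = n₂/n₁ (light incident in a transparent slab, refracted into ethanol).
n₁ = n₂ / tan θ_B = 1.358 / tan 33.18° = 2.077.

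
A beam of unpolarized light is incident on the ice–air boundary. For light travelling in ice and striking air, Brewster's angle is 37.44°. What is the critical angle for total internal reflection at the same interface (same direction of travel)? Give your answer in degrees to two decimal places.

θ_c ≈ 49.97°

tan θ_B = n₂/n₁ = tan 37.44° = 0.7657.
Total internal reflection: sin θ_c = n₂/n₁ = 0.7657.
θ_c = arcsin(0.7657) = 49.97°.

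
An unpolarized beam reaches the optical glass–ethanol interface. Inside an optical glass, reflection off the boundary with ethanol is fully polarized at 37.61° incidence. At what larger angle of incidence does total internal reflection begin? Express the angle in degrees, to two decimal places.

n₂/n₁ = tan 37.61° = 0.7704; the critical angle satisfies sin θ_c = n₂/n₁.
θ_c = arcsin(0.7704) = 50.39°.

θ_c ≈ 50.39°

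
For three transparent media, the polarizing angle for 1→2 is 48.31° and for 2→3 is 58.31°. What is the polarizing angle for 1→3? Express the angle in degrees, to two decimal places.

θ_B ≈ 61.20°

Each Brewster angle gives a ratio: n₂/n₁ = tan 48.31° = 1.1228, n₃/n₂ = tan 58.31° = 1.6198.
Multiplying, n₃/n₁ = 1.1228 × 1.6198 = 1.8186, and θ_B(1→3) = arctan 1.8186 = 61.20°.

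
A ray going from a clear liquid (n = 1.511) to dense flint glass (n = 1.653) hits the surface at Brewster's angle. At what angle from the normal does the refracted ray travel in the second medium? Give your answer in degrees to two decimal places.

θ_t ≈ 42.43°

θ_B = arctan(n₂/n₁) = arctan(1.653/1.511) = 47.57°.
At Brewster's angle the reflected and refracted rays are perpendicular, so θ_t = 90° − θ_B = 90° − 47.57° = 42.43°.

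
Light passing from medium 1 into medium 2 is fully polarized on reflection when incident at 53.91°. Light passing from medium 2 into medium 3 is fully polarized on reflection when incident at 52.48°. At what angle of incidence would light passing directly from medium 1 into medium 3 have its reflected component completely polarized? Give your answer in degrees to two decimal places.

n₂/n₁ = tan 53.91° = 1.3718 and n₃/n₂ = tan 52.48° = 1.3023.
So n₃/n₁ = (n₂/n₁)(n₃/n₂) = 1.3718 × 1.3023 = 1.7865.
θ_B(1→3) = arctan(1.7865) = 60.76°.

θ_B ≈ 60.76°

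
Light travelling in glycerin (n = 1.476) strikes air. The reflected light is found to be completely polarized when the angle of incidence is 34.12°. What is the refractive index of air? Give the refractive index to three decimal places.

n ≈ 1.000

Brewster's law: tan θ_B = n₂/n₁ (light incident in glycerin, refracted into air).
n₂ = n₁ tan θ_B = 1.476 × tan 34.12° = 1.000.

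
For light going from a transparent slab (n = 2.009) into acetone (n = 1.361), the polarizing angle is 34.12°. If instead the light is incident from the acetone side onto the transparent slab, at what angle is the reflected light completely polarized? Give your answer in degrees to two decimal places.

θ_B' ≈ 55.88°

tan θ_B' = n₁/n₂ = 1/tan θ_B, so θ_B' = 90° − θ_B.
θ_B' = 90° − 34.12° = 55.88°.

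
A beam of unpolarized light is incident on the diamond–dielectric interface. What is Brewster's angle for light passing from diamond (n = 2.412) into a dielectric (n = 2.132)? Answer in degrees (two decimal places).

Here n₂/n₁ = 2.132/2.412 = 0.8839, and Brewster's law gives tan θ_B = n₂/n₁.
θ_B = arctan(0.8839) = 41.47°.

θ_B ≈ 41.47°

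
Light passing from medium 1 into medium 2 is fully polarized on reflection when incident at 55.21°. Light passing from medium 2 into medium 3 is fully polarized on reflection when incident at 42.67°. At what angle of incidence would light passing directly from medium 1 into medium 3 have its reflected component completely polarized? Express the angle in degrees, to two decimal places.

Each Brewster angle gives a ratio: n₂/n₁ = tan 55.21° = 1.4393, n₃/n₂ = tan 42.67° = 0.9218.
So n₃/n₁ = (n₂/n₁)(n₃/n₂) = 1.4393 × 0.9218 = 1.3268.
θ_B(1→3) = arctan(1.3268) = 52.99°.

θ_B ≈ 52.99°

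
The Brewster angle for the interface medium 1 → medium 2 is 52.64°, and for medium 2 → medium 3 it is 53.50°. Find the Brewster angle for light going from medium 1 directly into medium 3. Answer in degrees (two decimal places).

n₂/n₁ = tan 52.64° = 1.3098 and n₃/n₂ = tan 53.50° = 1.3514.
Multiplying, n₃/n₁ = 1.3098 × 1.3514 = 1.7701, and θ_B(1→3) = arctan 1.7701 = 60.54°.

θ_B ≈ 60.54°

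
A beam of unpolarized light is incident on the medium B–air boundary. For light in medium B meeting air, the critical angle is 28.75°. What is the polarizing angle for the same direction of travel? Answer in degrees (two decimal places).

θ_B ≈ 25.69°

At the critical angle sin θ_c = n₂/n₁, giving n₂/n₁ = sin 28.75° = 0.4810.
Then tan θ_B = n₂/n₁ = 0.4810, so θ_B = arctan 0.4810 = 25.69°.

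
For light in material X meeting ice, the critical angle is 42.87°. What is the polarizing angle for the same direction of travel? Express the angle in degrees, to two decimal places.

θ_B ≈ 34.23°

sin θ_c = n₂/n₁, so n₂/n₁ = sin 42.87° = 0.6803.
Brewster: tan θ_B = n₂/n₁ = 0.6803.
θ_B = arctan(0.6803) = 34.23°.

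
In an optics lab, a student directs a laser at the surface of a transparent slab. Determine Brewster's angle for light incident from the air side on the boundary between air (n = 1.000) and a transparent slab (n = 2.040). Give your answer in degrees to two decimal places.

The reflected p-component vanishes when tan θ_B = n₂/n₁.
Brewster's condition: tan θ_B = n₂/n₁ = 2.040/1.000 = 2.0400. Taking the arctangent, θ_B = 63.89°.

θ_B ≈ 63.89°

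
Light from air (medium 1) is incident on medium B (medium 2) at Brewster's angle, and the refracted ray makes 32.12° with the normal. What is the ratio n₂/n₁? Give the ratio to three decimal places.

n₂/n₁ ≈ 1.593

At Brewster incidence θ_B = 90° − θ_t = 90° − 32.12° = 57.88°.
tan θ_B = n₂/n₁, so n₂/n₁ = tan 57.88° = 1.593.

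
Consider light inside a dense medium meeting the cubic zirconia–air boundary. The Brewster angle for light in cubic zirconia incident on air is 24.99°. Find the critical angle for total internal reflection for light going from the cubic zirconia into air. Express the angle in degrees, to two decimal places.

n₂/n₁ = tan 24.99° = 0.4661; the critical angle satisfies sin θ_c = n₂/n₁.
θ_c = arcsin(0.4661) = 27.78°.

θ_c ≈ 27.78°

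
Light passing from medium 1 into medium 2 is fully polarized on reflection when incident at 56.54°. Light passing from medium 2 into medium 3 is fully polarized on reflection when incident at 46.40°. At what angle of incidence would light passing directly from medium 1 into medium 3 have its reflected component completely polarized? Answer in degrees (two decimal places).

Each Brewster angle gives a ratio: n₂/n₁ = tan 56.54° = 1.5131, n₃/n₂ = tan 46.40° = 1.0501.
Multiplying, n₃/n₁ = 1.5131 × 1.0501 = 1.5889, and θ_B(1→3) = arctan 1.5889 = 57.82°.

θ_B ≈ 57.82°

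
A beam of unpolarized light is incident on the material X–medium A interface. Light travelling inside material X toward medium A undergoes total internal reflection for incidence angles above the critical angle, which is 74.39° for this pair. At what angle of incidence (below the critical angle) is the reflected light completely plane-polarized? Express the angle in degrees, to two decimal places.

θ_B ≈ 43.92°

n₂/n₁ = sin θ_c = sin 74.39° = 0.9631.
tan θ_B equals the same ratio, so θ_B = arctan(0.9631) = 43.92°.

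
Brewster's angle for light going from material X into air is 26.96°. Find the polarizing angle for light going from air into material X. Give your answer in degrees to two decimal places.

θ_B' ≈ 63.04°

The two Brewster angles are complementary: θ_B' = 90° − θ_B = 90° − 26.96° = 63.04°.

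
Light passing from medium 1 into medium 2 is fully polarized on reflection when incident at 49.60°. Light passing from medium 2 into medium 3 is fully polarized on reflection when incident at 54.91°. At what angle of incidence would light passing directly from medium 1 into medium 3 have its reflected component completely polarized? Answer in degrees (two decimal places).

n₂/n₁ = tan 49.60° = 1.1750 and n₃/n₂ = tan 54.91° = 1.4234.
n₃/n₁ = 1.6725. Then tan θ_B(1→3) = n₃/n₁, so θ_B(1→3) = arctan(1.6725) = 59.12°.

θ_B ≈ 59.12°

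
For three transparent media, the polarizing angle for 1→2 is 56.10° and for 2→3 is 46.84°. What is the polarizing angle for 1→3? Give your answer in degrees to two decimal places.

Each Brewster angle gives a ratio: n₂/n₁ = tan 56.10° = 1.4882, n₃/n₂ = tan 46.84° = 1.0664.
n₃/n₁ = 1.5869. Then tan θ_B(1→3) = n₃/n₁, so θ_B(1→3) = arctan(1.5869) = 57.78°.

θ_B ≈ 57.78°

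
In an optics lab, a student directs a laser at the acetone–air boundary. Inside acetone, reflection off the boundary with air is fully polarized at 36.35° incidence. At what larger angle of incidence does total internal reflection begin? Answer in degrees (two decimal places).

n₂/n₁ = tan 36.35° = 0.7359; the critical angle satisfies sin θ_c = n₂/n₁.
θ_c = arcsin(0.7359) = 47.38°.

θ_c ≈ 47.38°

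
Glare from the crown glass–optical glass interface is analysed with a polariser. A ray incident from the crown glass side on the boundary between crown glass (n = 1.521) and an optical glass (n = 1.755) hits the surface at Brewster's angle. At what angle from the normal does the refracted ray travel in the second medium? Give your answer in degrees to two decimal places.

First find Brewster's angle: tan θ_B = 1.755/1.521 = 1.1538, giving θ_B = 49.09°.
Since θ_B + θ_t = 90° at Brewster incidence, θ_t = 90° − 49.09° = 40.91°.

θ_t ≈ 40.91°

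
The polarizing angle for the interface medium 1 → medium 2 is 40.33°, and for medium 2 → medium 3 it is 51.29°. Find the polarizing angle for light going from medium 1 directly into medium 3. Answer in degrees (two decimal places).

tan θ_B(1→2) = n₂/n₁ = tan 40.33° = 0.8490.
tan θ_B(2→3) = n₃/n₂ = tan 51.29° = 1.2478.
Multiplying, n₃/n₁ = 0.8490 × 1.2478 = 1.0593, and θ_B(1→3) = arctan 1.0593 = 46.65°.

θ_B ≈ 46.65°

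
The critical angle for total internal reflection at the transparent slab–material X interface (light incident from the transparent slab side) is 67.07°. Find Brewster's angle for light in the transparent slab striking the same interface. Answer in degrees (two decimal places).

sin θ_c = n₂/n₁, so n₂/n₁ = sin 67.07° = 0.9210.
Brewster: tan θ_B = n₂/n₁ = 0.9210.
θ_B = arctan(0.9210) = 42.64°.

θ_B ≈ 42.64°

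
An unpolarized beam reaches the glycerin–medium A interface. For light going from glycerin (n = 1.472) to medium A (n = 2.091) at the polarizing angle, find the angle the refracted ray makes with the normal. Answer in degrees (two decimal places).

θ_t ≈ 35.14°

θ_B = arctan(n₂/n₁) = arctan(2.091/1.472) = 54.86°.
At Brewster's angle the reflected and refracted rays are perpendicular, so θ_t = 90° − θ_B = 90° − 54.86° = 35.14°.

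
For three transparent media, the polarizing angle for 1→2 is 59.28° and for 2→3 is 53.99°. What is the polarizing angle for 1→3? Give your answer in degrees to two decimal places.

n₂/n₁ = tan 59.28° = 1.6829 and n₃/n₂ = tan 53.99° = 1.3759.
Multiplying, n₃/n₁ = 1.6829 × 1.3759 = 2.3154, and θ_B(1→3) = arctan 2.3154 = 66.64°.

θ_B ≈ 66.64°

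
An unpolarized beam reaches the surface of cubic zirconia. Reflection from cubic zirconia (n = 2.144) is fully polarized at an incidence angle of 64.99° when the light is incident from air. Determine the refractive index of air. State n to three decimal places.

At the Brewster angle, tan θ_B = n₂/n₁ with n₁ on the incident side (air) and n₂ on the transmitted side (cubic zirconia).
n₁ = n₂ / tan θ_B = 2.144 / tan 64.99° = 1.000.

n ≈ 1.000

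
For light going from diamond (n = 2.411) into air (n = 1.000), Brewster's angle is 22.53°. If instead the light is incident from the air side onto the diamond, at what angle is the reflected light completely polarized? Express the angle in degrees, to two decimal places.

θ_B' ≈ 67.47°

The two Brewster angles are complementary: θ_B' = 90° − θ_B = 90° − 22.53° = 67.47°.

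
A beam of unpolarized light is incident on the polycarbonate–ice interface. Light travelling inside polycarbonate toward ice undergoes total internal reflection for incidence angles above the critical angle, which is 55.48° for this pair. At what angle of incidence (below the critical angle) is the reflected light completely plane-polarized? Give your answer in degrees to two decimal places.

sin θ_c = n₂/n₁, so n₂/n₁ = sin 55.48° = 0.8239.
Brewster: tan θ_B = n₂/n₁ = 0.8239.
θ_B = arctan(0.8239) = 39.49°.

θ_B ≈ 39.49°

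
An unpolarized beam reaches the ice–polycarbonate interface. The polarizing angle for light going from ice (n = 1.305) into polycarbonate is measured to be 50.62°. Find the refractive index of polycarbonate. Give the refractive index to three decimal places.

n ≈ 1.590

At the polarizing angle, tan θ_B = n₂/n₁ with n₁ on the incident side (ice) and n₂ on the transmitted side (polycarbonate).
n₂ = n₁ tan θ_B = 1.305 × tan 50.62° = 1.590.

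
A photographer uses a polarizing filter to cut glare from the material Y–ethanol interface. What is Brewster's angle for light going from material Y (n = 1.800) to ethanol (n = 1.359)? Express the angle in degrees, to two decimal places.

The reflected p-component vanishes when tan θ_B = n₂/n₁.
Brewster's condition: tan θ_B = n₂/n₁ = 1.359/1.800 = 0.7550. Taking the arctangent, θ_B = 37.05°.

θ_B ≈ 37.05°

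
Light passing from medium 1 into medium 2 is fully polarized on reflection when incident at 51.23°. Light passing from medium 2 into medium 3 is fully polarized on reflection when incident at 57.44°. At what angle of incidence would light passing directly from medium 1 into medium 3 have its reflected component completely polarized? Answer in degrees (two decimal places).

n₂/n₁ = tan 51.23° = 1.2451 and n₃/n₂ = tan 57.44° = 1.5661.
So n₃/n₁ = (n₂/n₁)(n₃/n₂) = 1.2451 × 1.5661 = 1.9499.
θ_B(1→3) = arctan(1.9499) = 62.85°.

θ_B ≈ 62.85°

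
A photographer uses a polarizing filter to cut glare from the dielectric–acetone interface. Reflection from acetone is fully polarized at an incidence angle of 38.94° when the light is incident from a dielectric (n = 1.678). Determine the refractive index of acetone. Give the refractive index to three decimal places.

n ≈ 1.356

Brewster's law: tan θ_B = n₂/n₁ (light incident in a dielectric, refracted into acetone).
n₂ = n₁ tan θ_B = 1.678 × tan 38.94° = 1.356.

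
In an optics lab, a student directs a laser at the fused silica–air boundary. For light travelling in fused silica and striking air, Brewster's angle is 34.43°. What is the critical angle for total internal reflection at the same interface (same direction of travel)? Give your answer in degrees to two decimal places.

From Brewster, n₂/n₁ = tan θ_B = tan 34.43° = 0.6855.
Then sin θ_c = n₂/n₁ = 0.6855, so θ_c = arcsin 0.6855 = 43.27°.

θ_c ≈ 43.27°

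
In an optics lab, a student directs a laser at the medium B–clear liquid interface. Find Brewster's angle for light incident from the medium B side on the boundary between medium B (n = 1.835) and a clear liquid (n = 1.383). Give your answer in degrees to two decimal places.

At Brewster's angle the reflected and refracted rays are perpendicular, which with Snell's law gives tan θ_B = n₂/n₁.
Brewster's condition: tan θ_B = n₂/n₁ = 1.383/1.835 = 0.7537. Taking the arctangent, θ_B = 37.00°.

θ_B ≈ 37.00°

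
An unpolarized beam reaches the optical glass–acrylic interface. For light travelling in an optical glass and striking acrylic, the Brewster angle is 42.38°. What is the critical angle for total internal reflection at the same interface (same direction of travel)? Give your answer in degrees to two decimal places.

θ_c ≈ 65.85°

From Brewster, n₂/n₁ = tan θ_B = tan 42.38° = 0.9125.
Then sin θ_c = n₂/n₁ = 0.9125, so θ_c = arcsin 0.9125 = 65.85°.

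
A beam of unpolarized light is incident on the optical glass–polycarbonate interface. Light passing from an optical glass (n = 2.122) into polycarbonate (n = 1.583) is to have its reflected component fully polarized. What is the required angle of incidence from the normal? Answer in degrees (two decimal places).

The reflected p-component vanishes when tan θ_B = n₂/n₁.
tan θ_B = n₂/n₁ = 1.583/2.122 = 0.7460.
θ_B = arctan(0.7460) = 36.72°.

θ_B ≈ 36.72°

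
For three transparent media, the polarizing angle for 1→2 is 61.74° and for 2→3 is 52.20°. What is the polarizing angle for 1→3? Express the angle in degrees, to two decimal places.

tan θ_B(1→2) = n₂/n₁ = tan 61.74° = 1.8603.
tan θ_B(2→3) = n₃/n₂ = tan 52.20° = 1.2892.
Multiplying, n₃/n₁ = 1.8603 × 1.2892 = 2.3983, and θ_B(1→3) = arctan 2.3983 = 67.37°.

θ_B ≈ 67.37°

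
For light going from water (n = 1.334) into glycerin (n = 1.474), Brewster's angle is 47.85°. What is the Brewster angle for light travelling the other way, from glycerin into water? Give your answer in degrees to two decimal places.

θ_B' ≈ 42.15°

The two Brewster angles are complementary: θ_B' = 90° − θ_B = 90° − 47.85° = 42.15°.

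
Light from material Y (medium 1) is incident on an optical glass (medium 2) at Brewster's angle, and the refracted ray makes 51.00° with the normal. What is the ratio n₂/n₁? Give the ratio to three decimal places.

At Brewster incidence θ_B = 90° − θ_t = 90° − 51.00° = 39.00°.
tan θ_B = n₂/n₁, so n₂/n₁ = tan 39.00° = 0.810.

n₂/n₁ ≈ 0.810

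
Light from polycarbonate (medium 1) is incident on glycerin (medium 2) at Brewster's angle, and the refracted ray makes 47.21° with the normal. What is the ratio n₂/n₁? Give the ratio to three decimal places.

At Brewster incidence θ_B = 90° − θ_t = 90° − 47.21° = 42.79°.
tan θ_B = n₂/n₁, so n₂/n₁ = tan 42.79° = 0.926.

n₂/n₁ ≈ 0.926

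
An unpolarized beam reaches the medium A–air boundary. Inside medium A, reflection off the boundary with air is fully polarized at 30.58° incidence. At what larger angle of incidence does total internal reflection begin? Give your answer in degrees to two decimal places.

tan θ_B = n₂/n₁ = tan 30.58° = 0.5909.
Total internal reflection: sin θ_c = n₂/n₁ = 0.5909.
θ_c = arcsin(0.5909) = 36.22°.

θ_c ≈ 36.22°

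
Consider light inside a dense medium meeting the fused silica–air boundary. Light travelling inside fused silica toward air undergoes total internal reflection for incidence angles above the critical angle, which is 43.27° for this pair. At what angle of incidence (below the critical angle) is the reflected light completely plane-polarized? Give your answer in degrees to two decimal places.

At the critical angle sin θ_c = n₂/n₁, giving n₂/n₁ = sin 43.27° = 0.6854.
Then tan θ_B = n₂/n₁ = 0.6854, so θ_B = arctan 0.6854 = 34.43°.

θ_B ≈ 34.43°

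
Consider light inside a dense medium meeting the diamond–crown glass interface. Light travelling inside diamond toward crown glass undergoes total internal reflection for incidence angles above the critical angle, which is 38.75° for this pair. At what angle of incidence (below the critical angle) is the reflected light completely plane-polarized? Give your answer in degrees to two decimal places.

θ_B ≈ 32.04°

n₂/n₁ = sin θ_c = sin 38.75° = 0.6259.
tan θ_B equals the same ratio, so θ_B = arctan(0.6259) = 32.04°.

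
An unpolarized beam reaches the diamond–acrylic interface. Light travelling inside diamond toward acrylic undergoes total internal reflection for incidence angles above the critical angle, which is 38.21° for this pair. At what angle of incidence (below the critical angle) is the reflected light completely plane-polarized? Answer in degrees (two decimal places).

θ_B ≈ 31.74°

n₂/n₁ = sin θ_c = sin 38.21° = 0.6185.
tan θ_B equals the same ratio, so θ_B = arctan(0.6185) = 31.74°.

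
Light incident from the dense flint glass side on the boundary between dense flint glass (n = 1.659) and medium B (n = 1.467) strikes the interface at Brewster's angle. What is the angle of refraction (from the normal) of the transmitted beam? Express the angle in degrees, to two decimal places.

θ_t ≈ 48.51°

First find Brewster's angle: tan θ_B = 1.467/1.659 = 0.8843, giving θ_B = 41.49°.
At Brewster's angle the reflected and refracted rays are perpendicular, so θ_t = 90° − θ_B = 90° − 41.49° = 48.51°.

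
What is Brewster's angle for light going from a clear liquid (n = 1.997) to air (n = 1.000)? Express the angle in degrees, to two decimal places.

Here n₂/n₁ = 1.000/1.997 = 0.5008, and Brewster's law gives tan θ_B = n₂/n₁. Taking the arctangent, θ_B = 26.60°.

θ_B ≈ 26.60°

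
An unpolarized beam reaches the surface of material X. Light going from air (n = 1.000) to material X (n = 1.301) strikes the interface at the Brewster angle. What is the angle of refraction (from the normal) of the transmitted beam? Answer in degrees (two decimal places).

θ_B = arctan(n₂/n₁) = arctan(1.301/1.000) = 52.45°.
The refracted ray is perpendicular to the reflected ray, so θ_t = 90° − θ_B = 37.55°.

θ_t ≈ 37.55°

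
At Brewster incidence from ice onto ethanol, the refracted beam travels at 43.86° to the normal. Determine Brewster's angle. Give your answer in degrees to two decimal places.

At Brewster's angle the reflected and refracted rays are perpendicular, so θ_B + θ_t = 90°.
So θ_B = 90° − θ_t = 90° − 43.86° = 46.14°.

θ_B ≈ 46.14°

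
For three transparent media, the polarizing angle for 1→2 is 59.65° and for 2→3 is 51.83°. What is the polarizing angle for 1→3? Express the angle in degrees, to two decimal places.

θ_B ≈ 65.29°

n₂/n₁ = tan 59.65° = 1.7079 and n₃/n₂ = tan 51.83° = 1.2721.
So n₃/n₁ = (n₂/n₁)(n₃/n₂) = 1.7079 × 1.2721 = 2.1727.
θ_B(1→3) = arctan(2.1727) = 65.29°.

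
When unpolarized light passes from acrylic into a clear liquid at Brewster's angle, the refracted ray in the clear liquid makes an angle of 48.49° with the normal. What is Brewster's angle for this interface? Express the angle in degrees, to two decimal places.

At Brewster's angle the reflected and refracted rays are perpendicular, so θ_B + θ_t = 90°.
So θ_B = 90° − θ_t = 90° − 48.49° = 41.51°.

θ_B ≈ 41.51°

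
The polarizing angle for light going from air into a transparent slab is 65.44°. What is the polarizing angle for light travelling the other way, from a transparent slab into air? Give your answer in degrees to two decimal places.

tan θ_B' = n₁/n₂ = 1/tan θ_B, so θ_B' = 90° − θ_B.
θ_B' = 90° − 65.44° = 24.56°.

θ_B' ≈ 24.56°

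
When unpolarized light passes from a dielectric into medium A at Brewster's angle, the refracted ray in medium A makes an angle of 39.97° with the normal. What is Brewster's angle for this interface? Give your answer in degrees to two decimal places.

Brewster's condition makes the reflected and refracted beams perpendicular: θ_B + θ_t = 90°.
So θ_B = 90° − θ_t = 90° − 39.97° = 50.03°.

θ_B ≈ 50.03°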